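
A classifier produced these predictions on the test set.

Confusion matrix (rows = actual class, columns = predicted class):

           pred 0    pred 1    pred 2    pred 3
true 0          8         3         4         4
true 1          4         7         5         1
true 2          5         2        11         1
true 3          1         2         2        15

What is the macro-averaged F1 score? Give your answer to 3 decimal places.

Per-class F1 score (2·TP/(2·TP+FP+FN)):
  0: TP=8, FP=4+5+1=10, FN=3+4+4=11 → 16/37 = 0.4324
  1: TP=7, FP=3+2+2=7, FN=4+5+1=10 → 14/31 = 0.4516
  2: TP=11, FP=4+5+2=11, FN=5+2+1=8 → 22/41 = 0.5366
  3: TP=15, FP=4+1+1=6, FN=1+2+2=5 → 30/41 = 0.7317
Macro-F1 score = mean = (0.4324 + 0.4516 + 0.5366 + 0.7317) / 4 = 0.538

0.538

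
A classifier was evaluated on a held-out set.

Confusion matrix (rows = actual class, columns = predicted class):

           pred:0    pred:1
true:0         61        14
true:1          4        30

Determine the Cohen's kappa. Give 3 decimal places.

Observed agreement pₒ = trace/N = 91/109 = 0.8349
Expected agreement pₑ = Σ (rowᵢ·colᵢ)/N² = (75·65 + 34·44)/109² = 0.5362
κ = (pₒ − pₑ)/(1 − pₑ) = (0.8349 − 0.5362)/(1 − 0.5362) = 0.644

0.644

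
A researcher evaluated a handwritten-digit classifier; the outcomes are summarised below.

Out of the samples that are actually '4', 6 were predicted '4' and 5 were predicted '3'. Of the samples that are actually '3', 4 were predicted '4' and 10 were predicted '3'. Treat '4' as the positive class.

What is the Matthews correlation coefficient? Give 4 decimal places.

0.2632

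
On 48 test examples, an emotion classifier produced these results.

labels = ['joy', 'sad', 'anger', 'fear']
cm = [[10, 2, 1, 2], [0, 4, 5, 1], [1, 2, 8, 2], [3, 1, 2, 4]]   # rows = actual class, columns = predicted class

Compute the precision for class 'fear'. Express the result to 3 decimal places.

0.444

precision = TP/(TP+FP).
fear: TP=4, FP=2+1+2=5 → 4/9 = 0.4444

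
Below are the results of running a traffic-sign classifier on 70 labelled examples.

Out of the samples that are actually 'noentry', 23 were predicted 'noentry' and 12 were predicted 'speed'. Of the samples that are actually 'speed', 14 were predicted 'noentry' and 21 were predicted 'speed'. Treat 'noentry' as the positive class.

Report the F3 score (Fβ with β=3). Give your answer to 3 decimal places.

Fβ = (1+β²)·TP / ((1+β²)·TP + β²·FN + FP), with β²=9
= 10·23 / (10·23 + 9·12 + 14) = 0.653

0.653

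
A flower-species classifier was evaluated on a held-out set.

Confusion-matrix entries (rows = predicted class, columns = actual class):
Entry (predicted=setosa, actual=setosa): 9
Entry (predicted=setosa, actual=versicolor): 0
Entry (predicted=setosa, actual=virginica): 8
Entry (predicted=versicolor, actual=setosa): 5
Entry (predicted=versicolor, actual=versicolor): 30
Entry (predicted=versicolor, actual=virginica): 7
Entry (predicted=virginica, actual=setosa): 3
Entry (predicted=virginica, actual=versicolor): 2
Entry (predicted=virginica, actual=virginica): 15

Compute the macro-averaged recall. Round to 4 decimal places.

Per-class recall (TP/(TP+FN)):
  setosa: TP=9, FN=5+3=8 → 9/17 = 0.52941
  versicolor: TP=30, FN=0+2=2 → 30/32 = 0.93750
  virginica: TP=15, FN=8+7=15 → 15/30 = 0.50000
Macro-recall = mean = (0.52941 + 0.93750 + 0.50000) / 3 = 0.6556

0.6556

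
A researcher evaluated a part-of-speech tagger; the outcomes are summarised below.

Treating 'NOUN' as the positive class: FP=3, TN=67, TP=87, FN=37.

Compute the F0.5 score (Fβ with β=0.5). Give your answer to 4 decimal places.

Fβ = (1+β²)·TP / ((1+β²)·TP + β²·FN + FP), with β²=1/4
= 1.25·87 / (1.25·87 + 0.25·37 + 3) = 0.8988

0.8988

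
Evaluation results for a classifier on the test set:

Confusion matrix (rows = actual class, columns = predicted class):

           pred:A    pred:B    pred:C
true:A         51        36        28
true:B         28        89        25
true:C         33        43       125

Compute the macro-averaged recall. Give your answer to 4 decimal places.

Per-class recall (TP/(TP+FN)):
  A: TP=51, FN=36+28=64 → 51/115 = 0.44348
  B: TP=89, FN=28+25=53 → 89/142 = 0.62676
  C: TP=125, FN=33+43=76 → 125/201 = 0.62189
Macro-recall = mean = (0.44348 + 0.62676 + 0.62189) / 3 = 0.5640

0.5640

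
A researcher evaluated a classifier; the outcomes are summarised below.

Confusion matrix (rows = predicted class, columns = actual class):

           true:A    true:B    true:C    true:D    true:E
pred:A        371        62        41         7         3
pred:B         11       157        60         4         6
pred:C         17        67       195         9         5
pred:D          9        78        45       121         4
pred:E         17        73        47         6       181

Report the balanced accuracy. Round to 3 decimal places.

Balanced accuracy = mean of per-class recall.
  A: recall = 371/425 = 0.8729
  B: recall = 157/437 = 0.3593
  C: recall = 195/388 = 0.5026
  D: recall = 121/147 = 0.8231
  E: recall = 181/199 = 0.9095
Mean = (0.8729 + 0.3593 + 0.5026 + 0.8231 + 0.9095) / 5 = 0.693

0.693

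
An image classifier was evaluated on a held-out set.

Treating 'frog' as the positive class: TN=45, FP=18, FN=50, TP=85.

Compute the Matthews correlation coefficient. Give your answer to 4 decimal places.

0.3206

MCC = (TP·TN − FP·FN) / √((TP+FP)(TP+FN)(TN+FP)(TN+FN))
Numerator = 85·45 − 18·50 = 2925
Denominator = √(103·135·63·95) = √83221425 = 9122.5778
MCC = 2925 / 9122.5778 = 0.3206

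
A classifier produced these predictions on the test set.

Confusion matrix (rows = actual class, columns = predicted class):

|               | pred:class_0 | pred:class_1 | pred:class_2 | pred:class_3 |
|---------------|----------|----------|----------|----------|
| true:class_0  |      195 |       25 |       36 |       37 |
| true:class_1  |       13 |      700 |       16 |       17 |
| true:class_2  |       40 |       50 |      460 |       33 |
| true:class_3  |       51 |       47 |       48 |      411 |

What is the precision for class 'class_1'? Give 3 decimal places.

One-vs-rest for 'class_1': TP = diagonal; FP = other classes predicted 'class_1'; FN = 'class_1' predicted as other.
precision = TP/(TP+FP).
class_1: TP=700, FP=25+50+47=122 → 700/822 = 0.8516

0.852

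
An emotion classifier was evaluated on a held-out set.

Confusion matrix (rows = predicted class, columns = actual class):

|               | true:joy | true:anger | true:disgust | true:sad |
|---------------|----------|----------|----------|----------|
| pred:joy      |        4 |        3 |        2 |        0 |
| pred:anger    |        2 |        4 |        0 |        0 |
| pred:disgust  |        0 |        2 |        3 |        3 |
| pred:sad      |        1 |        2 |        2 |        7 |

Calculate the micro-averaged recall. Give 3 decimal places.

Micro-averaging pools counts across classes: ΣTP=18, ΣFP=17, ΣFN=17.
Micro-recall = TP/(TP+FN) on pooled counts = 0.514 (equals overall accuracy in single-label multiclass).

0.514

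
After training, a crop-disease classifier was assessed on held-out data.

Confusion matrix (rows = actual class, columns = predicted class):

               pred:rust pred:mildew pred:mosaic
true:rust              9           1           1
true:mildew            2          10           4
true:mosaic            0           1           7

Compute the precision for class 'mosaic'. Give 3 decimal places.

0.583

Take TP from the diagonal, FP from the rest of the 'mosaic' prediction marginal, FN from the rest of the 'mosaic' actual marginal.
precision = TP/(TP+FP).
mosaic: TP=7, FP=1+4=5 → 7/12 = 0.5833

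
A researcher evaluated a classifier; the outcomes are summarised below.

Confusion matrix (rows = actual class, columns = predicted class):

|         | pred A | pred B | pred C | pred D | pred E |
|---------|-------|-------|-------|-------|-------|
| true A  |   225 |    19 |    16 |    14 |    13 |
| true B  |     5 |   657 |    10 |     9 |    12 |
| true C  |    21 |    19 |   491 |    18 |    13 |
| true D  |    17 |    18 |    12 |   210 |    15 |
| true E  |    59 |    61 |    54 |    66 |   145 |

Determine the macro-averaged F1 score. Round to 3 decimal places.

Per-class F1 score (2·TP/(2·TP+FP+FN)):
  A: TP=225, FP=5+21+17+59=102, FN=19+16+14+13=62 → 450/614 = 0.7329
  B: TP=657, FP=19+19+18+61=117, FN=5+10+9+12=36 → 1314/1467 = 0.8957
  C: TP=491, FP=16+10+12+54=92, FN=21+19+18+13=71 → 982/1145 = 0.8576
  D: TP=210, FP=14+9+18+66=107, FN=17+18+12+15=62 → 420/589 = 0.7131
  E: TP=145, FP=13+12+13+15=53, FN=59+61+54+66=240 → 290/583 = 0.4974
Macro-F1 score = mean = (0.7329 + 0.8957 + 0.8576 + 0.7131 + 0.4974) / 5 = 0.739

0.739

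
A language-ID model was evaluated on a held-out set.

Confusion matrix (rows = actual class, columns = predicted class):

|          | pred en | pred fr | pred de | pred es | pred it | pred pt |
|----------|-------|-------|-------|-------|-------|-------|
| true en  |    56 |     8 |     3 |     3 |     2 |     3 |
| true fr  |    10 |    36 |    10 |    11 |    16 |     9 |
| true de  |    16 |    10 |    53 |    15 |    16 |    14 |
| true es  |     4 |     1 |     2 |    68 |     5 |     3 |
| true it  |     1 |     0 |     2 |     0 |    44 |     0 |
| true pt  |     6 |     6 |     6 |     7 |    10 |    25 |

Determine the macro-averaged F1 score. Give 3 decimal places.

Per-class F1 score (2·TP/(2·TP+FP+FN)):
  en: TP=56, FP=10+16+4+1+6=37, FN=8+3+3+2+3=19 → 112/168 = 0.6667
  fr: TP=36, FP=8+10+1+0+6=25, FN=10+10+11+16+9=56 → 72/153 = 0.4706
  de: TP=53, FP=3+10+2+2+6=23, FN=16+10+15+16+14=71 → 106/200 = 0.5300
  es: TP=68, FP=3+11+15+0+7=36, FN=4+1+2+5+3=15 → 136/187 = 0.7273
  it: TP=44, FP=2+16+16+5+10=49, FN=1+0+2+0+0=3 → 88/140 = 0.6286
  pt: TP=25, FP=3+9+14+3+0=29, FN=6+6+6+7+10=35 → 50/114 = 0.4386
Macro-F1 score = mean = (0.6667 + 0.4706 + 0.5300 + 0.7273 + 0.6286 + 0.4386) / 6 = 0.577

0.577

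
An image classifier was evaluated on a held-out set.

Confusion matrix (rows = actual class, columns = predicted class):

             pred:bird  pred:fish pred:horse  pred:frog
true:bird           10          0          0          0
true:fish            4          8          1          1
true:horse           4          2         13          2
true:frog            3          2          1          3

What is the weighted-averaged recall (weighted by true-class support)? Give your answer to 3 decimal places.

0.630

Per-class recall (TP/(TP+FN)):
  bird: TP=10, FN=0+0+0=0 → 10/10 = 1.0000
  fish: TP=8, FN=4+1+1=6 → 8/14 = 0.5714
  horse: TP=13, FN=4+2+2=8 → 13/21 = 0.6190
  frog: TP=3, FN=3+2+1=6 → 3/9 = 0.3333
Weighted-recall = Σ (supportᵢ/N)·recallᵢ with N=54: (10/54)·1.0000 + (14/54)·0.5714 + (21/54)·0.6190 + (9/54)·0.3333 = 0.630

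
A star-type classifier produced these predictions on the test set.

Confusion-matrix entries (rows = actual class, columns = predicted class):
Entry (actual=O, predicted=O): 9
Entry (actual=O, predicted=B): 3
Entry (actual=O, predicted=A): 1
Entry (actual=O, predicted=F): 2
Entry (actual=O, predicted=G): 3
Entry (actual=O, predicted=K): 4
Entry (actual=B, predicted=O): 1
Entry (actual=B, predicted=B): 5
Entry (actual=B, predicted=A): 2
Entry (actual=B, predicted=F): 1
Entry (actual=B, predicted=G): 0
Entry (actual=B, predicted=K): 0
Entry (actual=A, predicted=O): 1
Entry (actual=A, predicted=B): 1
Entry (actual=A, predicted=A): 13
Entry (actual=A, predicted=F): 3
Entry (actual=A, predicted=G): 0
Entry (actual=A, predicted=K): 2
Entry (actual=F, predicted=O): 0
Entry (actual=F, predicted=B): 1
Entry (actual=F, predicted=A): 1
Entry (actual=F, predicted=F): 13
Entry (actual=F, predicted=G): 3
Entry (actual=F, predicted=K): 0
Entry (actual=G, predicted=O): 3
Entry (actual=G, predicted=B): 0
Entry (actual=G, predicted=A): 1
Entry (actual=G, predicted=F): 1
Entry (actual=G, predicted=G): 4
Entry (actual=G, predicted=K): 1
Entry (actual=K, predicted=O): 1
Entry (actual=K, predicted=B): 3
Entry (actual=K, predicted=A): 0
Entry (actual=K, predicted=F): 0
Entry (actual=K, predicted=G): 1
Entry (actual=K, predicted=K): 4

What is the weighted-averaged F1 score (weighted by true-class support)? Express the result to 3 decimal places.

0.548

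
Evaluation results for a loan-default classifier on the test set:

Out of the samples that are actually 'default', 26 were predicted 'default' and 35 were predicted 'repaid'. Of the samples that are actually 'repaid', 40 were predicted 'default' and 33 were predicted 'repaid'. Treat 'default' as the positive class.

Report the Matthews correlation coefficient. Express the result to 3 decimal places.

-0.121

MCC = (TP·TN − FP·FN) / √((TP+FP)(TP+FN)(TN+FP)(TN+FN))
Numerator = 26·33 − 40·35 = -542
Denominator = √(66·61·73·68) = √19985064 = 4470.4657
MCC = -542 / 4470.4657 = -0.121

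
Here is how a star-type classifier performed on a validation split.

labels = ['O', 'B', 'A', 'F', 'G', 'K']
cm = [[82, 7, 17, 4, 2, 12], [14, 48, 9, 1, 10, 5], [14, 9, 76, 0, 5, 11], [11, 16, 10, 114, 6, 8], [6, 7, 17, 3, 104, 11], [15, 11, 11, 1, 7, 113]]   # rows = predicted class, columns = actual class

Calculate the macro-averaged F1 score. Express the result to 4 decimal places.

Per-class F1 score (2·TP/(2·TP+FP+FN)):
  O: TP=82, FP=7+17+4+2+12=42, FN=14+14+11+6+15=60 → 164/266 = 0.61654
  B: TP=48, FP=14+9+1+10+5=39, FN=7+9+16+7+11=50 → 96/185 = 0.51892
  A: TP=76, FP=14+9+0+5+11=39, FN=17+9+10+17+11=64 → 152/255 = 0.59608
  F: TP=114, FP=11+16+10+6+8=51, FN=4+1+0+3+1=9 → 228/288 = 0.79167
  G: TP=104, FP=6+7+17+3+11=44, FN=2+10+5+6+7=30 → 208/282 = 0.73759
  K: TP=113, FP=15+11+11+1+7=45, FN=12+5+11+8+11=47 → 226/318 = 0.71069
Macro-F1 score = mean = (0.61654 + 0.51892 + 0.59608 + 0.79167 + 0.73759 + 0.71069) / 6 = 0.6619

0.6619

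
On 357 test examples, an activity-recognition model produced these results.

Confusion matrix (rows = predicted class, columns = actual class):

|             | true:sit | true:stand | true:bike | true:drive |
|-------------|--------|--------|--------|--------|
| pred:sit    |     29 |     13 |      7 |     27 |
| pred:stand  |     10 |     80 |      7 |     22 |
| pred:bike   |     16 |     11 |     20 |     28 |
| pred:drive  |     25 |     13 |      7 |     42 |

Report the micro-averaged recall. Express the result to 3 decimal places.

0.479

Micro-averaging pools counts across classes: ΣTP=171, ΣFP=186, ΣFN=186.
Micro-recall = TP/(TP+FN) on pooled counts = 0.479 (equals overall accuracy in single-label multiclass).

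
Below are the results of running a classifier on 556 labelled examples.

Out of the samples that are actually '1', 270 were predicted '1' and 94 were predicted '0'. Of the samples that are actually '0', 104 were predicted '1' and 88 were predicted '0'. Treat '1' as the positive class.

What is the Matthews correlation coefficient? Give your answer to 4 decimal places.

MCC = (TP·TN − FP·FN) / √((TP+FP)(TP+FN)(TN+FP)(TN+FN))
Numerator = 270·88 − 104·94 = 13984
Denominator = √(374·364·192·182) = √4757136384 = 68971.9971
MCC = 13984 / 68971.9971 = 0.2027

0.2027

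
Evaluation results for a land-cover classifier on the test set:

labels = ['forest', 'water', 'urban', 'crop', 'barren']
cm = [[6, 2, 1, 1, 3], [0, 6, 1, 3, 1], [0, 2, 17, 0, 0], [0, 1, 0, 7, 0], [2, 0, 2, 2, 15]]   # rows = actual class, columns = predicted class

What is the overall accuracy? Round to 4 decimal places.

0.7083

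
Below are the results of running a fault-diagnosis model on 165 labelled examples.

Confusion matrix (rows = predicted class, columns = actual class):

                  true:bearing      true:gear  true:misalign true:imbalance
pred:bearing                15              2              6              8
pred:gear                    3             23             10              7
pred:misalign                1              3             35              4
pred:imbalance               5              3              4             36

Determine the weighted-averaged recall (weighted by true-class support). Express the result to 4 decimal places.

Per-class recall (TP/(TP+FN)):
  bearing: TP=15, FN=3+1+5=9 → 15/24 = 0.62500
  gear: TP=23, FN=2+3+3=8 → 23/31 = 0.74194
  misalign: TP=35, FN=6+10+4=20 → 35/55 = 0.63636
  imbalance: TP=36, FN=8+7+4=19 → 36/55 = 0.65455
Weighted-recall = Σ (supportᵢ/N)·recallᵢ with N=165: (24/165)·0.62500 + (31/165)·0.74194 + (55/165)·0.63636 + (55/165)·0.65455 = 0.6606

0.6606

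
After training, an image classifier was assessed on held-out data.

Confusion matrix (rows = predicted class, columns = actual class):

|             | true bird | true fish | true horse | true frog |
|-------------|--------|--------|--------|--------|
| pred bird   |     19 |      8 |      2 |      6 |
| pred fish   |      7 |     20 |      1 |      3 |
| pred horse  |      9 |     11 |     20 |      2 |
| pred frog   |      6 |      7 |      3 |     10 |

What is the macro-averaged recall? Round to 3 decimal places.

0.536

Per-class recall (TP/(TP+FN)):
  bird: TP=19, FN=7+9+6=22 → 19/41 = 0.4634
  fish: TP=20, FN=8+11+7=26 → 20/46 = 0.4348
  horse: TP=20, FN=2+1+3=6 → 20/26 = 0.7692
  frog: TP=10, FN=6+3+2=11 → 10/21 = 0.4762
Macro-recall = mean = (0.4634 + 0.4348 + 0.7692 + 0.4762) / 4 = 0.536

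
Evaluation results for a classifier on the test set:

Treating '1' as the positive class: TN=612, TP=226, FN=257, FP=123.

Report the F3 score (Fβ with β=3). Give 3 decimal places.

0.481

Fβ = (1+β²)·TP / ((1+β²)·TP + β²·FN + FP), with β²=9
= 10·226 / (10·226 + 9·257 + 123) = 0.481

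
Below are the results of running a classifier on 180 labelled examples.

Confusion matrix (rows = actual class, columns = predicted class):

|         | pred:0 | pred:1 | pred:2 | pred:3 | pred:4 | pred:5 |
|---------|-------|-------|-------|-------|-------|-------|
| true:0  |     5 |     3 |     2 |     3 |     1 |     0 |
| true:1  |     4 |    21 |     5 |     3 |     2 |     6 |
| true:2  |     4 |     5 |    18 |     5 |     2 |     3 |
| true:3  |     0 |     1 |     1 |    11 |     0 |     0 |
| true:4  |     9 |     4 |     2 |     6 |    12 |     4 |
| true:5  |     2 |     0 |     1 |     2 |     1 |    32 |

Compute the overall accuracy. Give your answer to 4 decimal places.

Accuracy = trace / total = (5+21+18+11+12+32=99) / 180 = 99/180 = 0.5500

0.5500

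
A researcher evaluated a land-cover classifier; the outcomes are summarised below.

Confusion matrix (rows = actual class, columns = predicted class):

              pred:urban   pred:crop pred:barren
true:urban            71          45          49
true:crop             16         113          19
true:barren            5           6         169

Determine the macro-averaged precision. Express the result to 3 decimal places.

Per-class precision (TP/(TP+FP)):
  urban: TP=71, FP=16+5=21 → 71/92 = 0.7717
  crop: TP=113, FP=45+6=51 → 113/164 = 0.6890
  barren: TP=169, FP=49+19=68 → 169/237 = 0.7131
Macro-precision = mean = (0.7717 + 0.6890 + 0.7131) / 3 = 0.725

0.725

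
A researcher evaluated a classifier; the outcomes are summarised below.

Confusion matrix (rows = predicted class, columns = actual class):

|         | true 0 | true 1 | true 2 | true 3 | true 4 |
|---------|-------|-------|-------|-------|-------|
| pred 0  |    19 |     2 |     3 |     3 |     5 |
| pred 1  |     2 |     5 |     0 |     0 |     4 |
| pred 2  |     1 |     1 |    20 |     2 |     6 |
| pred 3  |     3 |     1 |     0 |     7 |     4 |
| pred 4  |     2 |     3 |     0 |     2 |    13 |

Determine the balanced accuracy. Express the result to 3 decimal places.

0.579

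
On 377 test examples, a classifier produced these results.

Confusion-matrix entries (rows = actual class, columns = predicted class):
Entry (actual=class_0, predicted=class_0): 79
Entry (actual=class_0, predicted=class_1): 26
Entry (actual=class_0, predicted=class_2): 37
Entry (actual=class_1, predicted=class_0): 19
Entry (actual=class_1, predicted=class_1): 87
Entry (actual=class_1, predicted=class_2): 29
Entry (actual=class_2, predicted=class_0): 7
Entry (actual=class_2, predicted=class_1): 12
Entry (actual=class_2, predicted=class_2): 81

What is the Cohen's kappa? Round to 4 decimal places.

0.4876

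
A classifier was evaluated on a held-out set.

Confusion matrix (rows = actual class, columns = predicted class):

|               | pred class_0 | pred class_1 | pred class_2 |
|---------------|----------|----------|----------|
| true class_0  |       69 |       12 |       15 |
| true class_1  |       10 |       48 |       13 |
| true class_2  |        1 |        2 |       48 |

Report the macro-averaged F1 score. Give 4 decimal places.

0.7539

Per-class F1 score (2·TP/(2·TP+FP+FN)):
  class_0: TP=69, FP=10+1=11, FN=12+15=27 → 138/176 = 0.78409
  class_1: TP=48, FP=12+2=14, FN=10+13=23 → 96/133 = 0.72180
  class_2: TP=48, FP=15+13=28, FN=1+2=3 → 96/127 = 0.75591
Macro-F1 score = mean = (0.78409 + 0.72180 + 0.75591) / 3 = 0.7539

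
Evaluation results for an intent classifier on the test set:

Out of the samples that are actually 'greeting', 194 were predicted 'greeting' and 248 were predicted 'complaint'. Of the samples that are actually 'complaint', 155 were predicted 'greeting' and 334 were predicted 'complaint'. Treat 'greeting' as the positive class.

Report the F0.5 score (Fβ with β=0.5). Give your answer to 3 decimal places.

Fβ = (1+β²)·TP / ((1+β²)·TP + β²·FN + FP), with β²=1/4
= 1.25·194 / (1.25·194 + 0.25·248 + 155) = 0.528

0.528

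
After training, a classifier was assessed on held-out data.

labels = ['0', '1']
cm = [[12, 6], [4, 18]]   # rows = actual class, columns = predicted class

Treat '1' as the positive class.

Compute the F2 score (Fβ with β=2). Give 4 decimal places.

Fβ = (1+β²)·TP / ((1+β²)·TP + β²·FN + FP), with β²=4
= 5·18 / (5·18 + 4·4 + 6) = 0.8036

0.8036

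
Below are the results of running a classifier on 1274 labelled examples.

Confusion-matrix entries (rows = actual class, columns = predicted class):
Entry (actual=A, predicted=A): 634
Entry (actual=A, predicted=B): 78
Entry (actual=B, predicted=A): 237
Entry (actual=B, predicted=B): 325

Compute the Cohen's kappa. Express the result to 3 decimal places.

0.483

Observed agreement pₒ = trace/N = 959/1274 = 0.7527
Expected agreement pₑ = Σ (rowᵢ·colᵢ)/N² = (712·871 + 562·403)/1274² = 0.5216
κ = (pₒ − pₑ)/(1 − pₑ) = (0.7527 − 0.5216)/(1 − 0.5216) = 0.483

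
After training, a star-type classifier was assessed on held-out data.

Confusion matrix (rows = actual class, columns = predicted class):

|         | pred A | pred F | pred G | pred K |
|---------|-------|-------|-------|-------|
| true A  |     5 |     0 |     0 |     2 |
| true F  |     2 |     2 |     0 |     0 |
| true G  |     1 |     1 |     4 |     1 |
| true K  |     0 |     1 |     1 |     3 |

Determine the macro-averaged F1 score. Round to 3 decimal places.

Per-class F1 score (2·TP/(2·TP+FP+FN)):
  A: TP=5, FP=2+1+0=3, FN=0+0+2=2 → 10/15 = 0.6667
  F: TP=2, FP=0+1+1=2, FN=2+0+0=2 → 4/8 = 0.5000
  G: TP=4, FP=0+0+1=1, FN=1+1+1=3 → 8/12 = 0.6667
  K: TP=3, FP=2+0+1=3, FN=0+1+1=2 → 6/11 = 0.5455
Macro-F1 score = mean = (0.6667 + 0.5000 + 0.6667 + 0.5455) / 4 = 0.595

0.595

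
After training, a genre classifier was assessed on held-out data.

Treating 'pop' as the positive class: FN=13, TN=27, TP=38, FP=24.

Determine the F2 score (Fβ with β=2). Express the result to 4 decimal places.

Fβ = (1+β²)·TP / ((1+β²)·TP + β²·FN + FP), with β²=4
= 5·38 / (5·38 + 4·13 + 24) = 0.7143

0.7143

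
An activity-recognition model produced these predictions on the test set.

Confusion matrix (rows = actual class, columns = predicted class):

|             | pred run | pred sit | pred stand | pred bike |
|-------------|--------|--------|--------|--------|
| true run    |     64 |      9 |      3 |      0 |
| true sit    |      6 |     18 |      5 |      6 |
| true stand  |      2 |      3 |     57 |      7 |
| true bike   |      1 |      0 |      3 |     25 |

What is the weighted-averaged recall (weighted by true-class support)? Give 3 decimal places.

0.785

Per-class recall (TP/(TP+FN)):
  run: TP=64, FN=9+3+0=12 → 64/76 = 0.8421
  sit: TP=18, FN=6+5+6=17 → 18/35 = 0.5143
  stand: TP=57, FN=2+3+7=12 → 57/69 = 0.8261
  bike: TP=25, FN=1+0+3=4 → 25/29 = 0.8621
Weighted-recall = Σ (supportᵢ/N)·recallᵢ with N=209: (76/209)·0.8421 + (35/209)·0.5143 + (69/209)·0.8261 + (29/209)·0.8621 = 0.785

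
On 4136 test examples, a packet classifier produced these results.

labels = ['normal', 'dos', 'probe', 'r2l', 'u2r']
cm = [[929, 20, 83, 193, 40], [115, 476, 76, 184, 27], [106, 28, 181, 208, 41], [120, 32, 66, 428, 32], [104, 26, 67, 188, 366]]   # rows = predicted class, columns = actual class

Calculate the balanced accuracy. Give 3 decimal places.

Balanced accuracy = mean of per-class recall.
  normal: recall = 929/1374 = 0.6761
  dos: recall = 476/582 = 0.8179
  probe: recall = 181/473 = 0.3827
  r2l: recall = 428/1201 = 0.3564
  u2r: recall = 366/506 = 0.7233
Mean = (0.6761 + 0.8179 + 0.3827 + 0.3564 + 0.7233) / 5 = 0.591

0.591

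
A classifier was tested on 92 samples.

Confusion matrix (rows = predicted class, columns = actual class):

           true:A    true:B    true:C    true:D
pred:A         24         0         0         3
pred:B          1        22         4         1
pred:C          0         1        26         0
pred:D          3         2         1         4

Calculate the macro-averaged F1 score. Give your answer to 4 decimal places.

0.7610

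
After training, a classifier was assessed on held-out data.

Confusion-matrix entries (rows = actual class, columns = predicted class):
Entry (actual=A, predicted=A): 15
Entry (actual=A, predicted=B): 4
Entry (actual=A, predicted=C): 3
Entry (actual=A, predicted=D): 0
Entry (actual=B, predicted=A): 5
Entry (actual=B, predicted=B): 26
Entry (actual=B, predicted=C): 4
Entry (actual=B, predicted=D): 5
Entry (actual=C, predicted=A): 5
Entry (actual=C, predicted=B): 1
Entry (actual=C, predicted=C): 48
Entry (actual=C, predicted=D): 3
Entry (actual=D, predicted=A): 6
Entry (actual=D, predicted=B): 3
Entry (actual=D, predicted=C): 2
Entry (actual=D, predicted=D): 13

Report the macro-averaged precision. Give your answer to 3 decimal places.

0.677

Per-class precision (TP/(TP+FP)):
  A: TP=15, FP=5+5+6=16 → 15/31 = 0.4839
  B: TP=26, FP=4+1+3=8 → 26/34 = 0.7647
  C: TP=48, FP=3+4+2=9 → 48/57 = 0.8421
  D: TP=13, FP=0+5+3=8 → 13/21 = 0.6190
Macro-precision = mean = (0.4839 + 0.7647 + 0.8421 + 0.6190) / 4 = 0.677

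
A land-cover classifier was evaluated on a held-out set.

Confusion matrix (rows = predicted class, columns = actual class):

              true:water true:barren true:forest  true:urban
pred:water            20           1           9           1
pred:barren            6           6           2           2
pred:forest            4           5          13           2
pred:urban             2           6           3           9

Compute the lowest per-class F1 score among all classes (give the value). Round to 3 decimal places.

0.353

Per-class F1 score (2·TP/(2·TP+FP+FN)):
  water: TP=20, FP=1+9+1=11, FN=6+4+2=12 → 40/63 = 0.6349
  barren: TP=6, FP=6+2+2=10, FN=1+5+6=12 → 12/34 = 0.3529
  forest: TP=13, FP=4+5+2=11, FN=9+2+3=14 → 26/51 = 0.5098
  urban: TP=9, FP=2+6+3=11, FN=1+2+2=5 → 18/34 = 0.5294
Lowest is class 'barren' with F1 score = 0.353.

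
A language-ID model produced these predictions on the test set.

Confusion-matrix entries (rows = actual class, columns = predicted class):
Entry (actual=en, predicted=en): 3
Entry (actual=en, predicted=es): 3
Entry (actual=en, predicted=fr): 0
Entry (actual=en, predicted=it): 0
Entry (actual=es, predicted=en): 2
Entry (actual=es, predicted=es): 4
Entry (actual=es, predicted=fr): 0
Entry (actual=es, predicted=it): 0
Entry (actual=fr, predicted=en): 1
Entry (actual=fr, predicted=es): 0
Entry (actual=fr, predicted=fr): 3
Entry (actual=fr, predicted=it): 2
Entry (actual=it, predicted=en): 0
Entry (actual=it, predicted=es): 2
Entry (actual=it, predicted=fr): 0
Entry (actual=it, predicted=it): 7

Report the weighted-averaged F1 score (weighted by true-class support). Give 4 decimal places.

Per-class F1 score (2·TP/(2·TP+FP+FN)):
  en: TP=3, FP=2+1+0=3, FN=3+0+0=3 → 6/12 = 0.50000
  es: TP=4, FP=3+0+2=5, FN=2+0+0=2 → 8/15 = 0.53333
  fr: TP=3, FP=0+0+0=0, FN=1+0+2=3 → 6/9 = 0.66667
  it: TP=7, FP=0+0+2=2, FN=0+2+0=2 → 14/18 = 0.77778
Weighted-F1 score = Σ (supportᵢ/N)·F1 scoreᵢ with N=27: (6/27)·0.50000 + (6/27)·0.53333 + (6/27)·0.66667 + (9/27)·0.77778 = 0.6370

0.6370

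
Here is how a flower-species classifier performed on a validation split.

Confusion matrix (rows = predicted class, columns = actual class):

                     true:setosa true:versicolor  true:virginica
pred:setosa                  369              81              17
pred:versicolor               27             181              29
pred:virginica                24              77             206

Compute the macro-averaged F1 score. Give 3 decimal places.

0.733

Per-class F1 score (2·TP/(2·TP+FP+FN)):
  setosa: TP=369, FP=81+17=98, FN=27+24=51 → 738/887 = 0.8320
  versicolor: TP=181, FP=27+29=56, FN=81+77=158 → 362/576 = 0.6285
  virginica: TP=206, FP=24+77=101, FN=17+29=46 → 412/559 = 0.7370
Macro-F1 score = mean = (0.8320 + 0.6285 + 0.7370) / 3 = 0.733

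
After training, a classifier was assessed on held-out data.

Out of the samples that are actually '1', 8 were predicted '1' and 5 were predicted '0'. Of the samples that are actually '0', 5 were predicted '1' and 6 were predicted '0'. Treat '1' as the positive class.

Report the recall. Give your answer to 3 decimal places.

Recall = TP/(TP+FN) = 8/(8+5) = 8/13 = 0.615

0.615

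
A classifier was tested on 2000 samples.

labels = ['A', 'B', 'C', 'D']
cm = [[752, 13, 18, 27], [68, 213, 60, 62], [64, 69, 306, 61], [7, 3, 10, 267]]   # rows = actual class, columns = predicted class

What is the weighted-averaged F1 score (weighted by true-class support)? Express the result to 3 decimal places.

Per-class F1 score (2·TP/(2·TP+FP+FN)):
  A: TP=752, FP=68+64+7=139, FN=13+18+27=58 → 1504/1701 = 0.8842
  B: TP=213, FP=13+69+3=85, FN=68+60+62=190 → 426/701 = 0.6077
  C: TP=306, FP=18+60+10=88, FN=64+69+61=194 → 612/894 = 0.6846
  D: TP=267, FP=27+62+61=150, FN=7+3+10=20 → 534/704 = 0.7585
Weighted-F1 score = Σ (supportᵢ/N)·F1 scoreᵢ with N=2000: (810/2000)·0.8842 + (403/2000)·0.6077 + (500/2000)·0.6846 + (287/2000)·0.7585 = 0.761

0.761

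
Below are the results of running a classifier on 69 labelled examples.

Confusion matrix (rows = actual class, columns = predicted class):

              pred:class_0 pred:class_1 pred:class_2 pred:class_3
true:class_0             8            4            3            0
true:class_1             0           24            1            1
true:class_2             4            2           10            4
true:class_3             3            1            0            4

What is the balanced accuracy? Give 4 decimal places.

0.6141

Balanced accuracy = mean of per-class recall.
  class_0: recall = 8/15 = 0.53333
  class_1: recall = 24/26 = 0.92308
  class_2: recall = 10/20 = 0.50000
  class_3: recall = 4/8 = 0.50000
Mean = (0.53333 + 0.92308 + 0.50000 + 0.50000) / 4 = 0.6141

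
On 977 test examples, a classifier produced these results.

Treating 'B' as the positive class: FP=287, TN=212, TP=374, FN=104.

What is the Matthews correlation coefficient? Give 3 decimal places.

MCC = (TP·TN − FP·FN) / √((TP+FP)(TP+FN)(TN+FP)(TN+FN))
Numerator = 374·212 − 287·104 = 49440
Denominator = √(661·478·499·316) = √49821521272 = 223207.3504
MCC = 49440 / 223207.3504 = 0.221

0.221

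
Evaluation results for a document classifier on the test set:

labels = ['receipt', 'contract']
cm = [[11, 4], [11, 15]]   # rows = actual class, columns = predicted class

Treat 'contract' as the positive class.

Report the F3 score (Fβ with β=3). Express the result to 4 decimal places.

0.5929

Fβ = (1+β²)·TP / ((1+β²)·TP + β²·FN + FP), with β²=9
= 10·15 / (10·15 + 9·11 + 4) = 0.5929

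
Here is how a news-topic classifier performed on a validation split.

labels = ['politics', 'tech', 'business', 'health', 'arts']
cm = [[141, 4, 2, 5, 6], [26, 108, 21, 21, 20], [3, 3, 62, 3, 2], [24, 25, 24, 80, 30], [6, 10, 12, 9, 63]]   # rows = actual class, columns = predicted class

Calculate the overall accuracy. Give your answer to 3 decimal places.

Accuracy = trace / total = (141+108+62+80+63=454) / 710 = 454/710 = 0.639

0.639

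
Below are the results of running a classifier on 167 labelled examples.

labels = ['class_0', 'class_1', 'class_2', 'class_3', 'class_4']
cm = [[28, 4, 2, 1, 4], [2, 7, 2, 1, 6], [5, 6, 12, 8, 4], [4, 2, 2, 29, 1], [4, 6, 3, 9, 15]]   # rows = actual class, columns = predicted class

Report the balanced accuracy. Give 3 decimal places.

Balanced accuracy = mean of per-class recall.
  class_0: recall = 28/39 = 0.7179
  class_1: recall = 7/18 = 0.3889
  class_2: recall = 12/35 = 0.3429
  class_3: recall = 29/38 = 0.7632
  class_4: recall = 15/37 = 0.4054
Mean = (0.7179 + 0.3889 + 0.3429 + 0.7632 + 0.4054) / 5 = 0.524

0.524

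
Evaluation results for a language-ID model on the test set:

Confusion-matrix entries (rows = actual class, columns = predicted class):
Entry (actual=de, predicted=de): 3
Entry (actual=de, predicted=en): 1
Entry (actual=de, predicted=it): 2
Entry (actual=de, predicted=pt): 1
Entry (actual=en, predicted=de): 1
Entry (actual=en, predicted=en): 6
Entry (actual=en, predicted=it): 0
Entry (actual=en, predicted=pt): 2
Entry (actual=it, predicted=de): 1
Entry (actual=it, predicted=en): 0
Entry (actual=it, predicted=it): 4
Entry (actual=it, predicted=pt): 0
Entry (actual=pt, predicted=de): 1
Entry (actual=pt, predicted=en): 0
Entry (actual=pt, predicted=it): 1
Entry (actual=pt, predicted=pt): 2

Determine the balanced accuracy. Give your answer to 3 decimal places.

0.599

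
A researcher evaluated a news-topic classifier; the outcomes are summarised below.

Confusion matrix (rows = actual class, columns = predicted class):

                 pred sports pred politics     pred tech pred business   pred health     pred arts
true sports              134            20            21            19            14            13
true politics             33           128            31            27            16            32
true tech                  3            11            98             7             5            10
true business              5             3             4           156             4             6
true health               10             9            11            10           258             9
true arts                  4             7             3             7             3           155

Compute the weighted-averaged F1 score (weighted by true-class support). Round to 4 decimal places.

0.7160

Per-class F1 score (2·TP/(2·TP+FP+FN)):
  sports: TP=134, FP=33+3+5+10+4=55, FN=20+21+19+14+13=87 → 268/410 = 0.65366
  politics: TP=128, FP=20+11+3+9+7=50, FN=33+31+27+16+32=139 → 256/445 = 0.57528
  tech: TP=98, FP=21+31+4+11+3=70, FN=3+11+7+5+10=36 → 196/302 = 0.64901
  business: TP=156, FP=19+27+7+10+7=70, FN=5+3+4+4+6=22 → 312/404 = 0.77228
  health: TP=258, FP=14+16+5+4+3=42, FN=10+9+11+10+9=49 → 516/607 = 0.85008
  arts: TP=155, FP=13+32+10+6+9=70, FN=4+7+3+7+3=24 → 310/404 = 0.76733
Weighted-F1 score = Σ (supportᵢ/N)·F1 scoreᵢ with N=1286: (221/1286)·0.65366 + (267/1286)·0.57528 + (134/1286)·0.64901 + (178/1286)·0.77228 + (307/1286)·0.85008 + (179/1286)·0.76733 = 0.7160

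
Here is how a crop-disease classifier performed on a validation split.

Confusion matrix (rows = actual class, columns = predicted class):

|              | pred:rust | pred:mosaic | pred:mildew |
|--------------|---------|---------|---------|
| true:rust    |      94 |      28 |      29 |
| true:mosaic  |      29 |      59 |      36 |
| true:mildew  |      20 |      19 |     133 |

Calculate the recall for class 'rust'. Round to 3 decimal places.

0.623

recall = TP/(TP+FN).
rust: TP=94, FN=28+29=57 → 94/151 = 0.6225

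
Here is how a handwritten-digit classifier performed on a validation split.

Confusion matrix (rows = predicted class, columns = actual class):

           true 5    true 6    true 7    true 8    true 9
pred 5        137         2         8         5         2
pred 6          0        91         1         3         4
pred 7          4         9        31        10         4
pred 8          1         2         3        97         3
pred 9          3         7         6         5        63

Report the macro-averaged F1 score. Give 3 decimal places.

0.802

Per-class F1 score (2·TP/(2·TP+FP+FN)):
  5: TP=137, FP=2+8+5+2=17, FN=0+4+1+3=8 → 274/299 = 0.9164
  6: TP=91, FP=0+1+3+4=8, FN=2+9+2+7=20 → 182/210 = 0.8667
  7: TP=31, FP=4+9+10+4=27, FN=8+1+3+6=18 → 62/107 = 0.5794
  8: TP=97, FP=1+2+3+3=9, FN=5+3+10+5=23 → 194/226 = 0.8584
  9: TP=63, FP=3+7+6+5=21, FN=2+4+4+3=13 → 126/160 = 0.7875
Macro-F1 score = mean = (0.9164 + 0.8667 + 0.5794 + 0.8584 + 0.7875) / 5 = 0.802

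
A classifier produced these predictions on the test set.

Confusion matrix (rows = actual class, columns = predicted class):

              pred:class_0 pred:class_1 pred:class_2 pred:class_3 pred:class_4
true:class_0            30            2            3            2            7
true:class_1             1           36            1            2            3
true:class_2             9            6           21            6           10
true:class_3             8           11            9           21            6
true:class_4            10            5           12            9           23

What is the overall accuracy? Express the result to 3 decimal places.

0.518

Accuracy = trace / total = (30+36+21+21+23=131) / 253 = 131/253 = 0.518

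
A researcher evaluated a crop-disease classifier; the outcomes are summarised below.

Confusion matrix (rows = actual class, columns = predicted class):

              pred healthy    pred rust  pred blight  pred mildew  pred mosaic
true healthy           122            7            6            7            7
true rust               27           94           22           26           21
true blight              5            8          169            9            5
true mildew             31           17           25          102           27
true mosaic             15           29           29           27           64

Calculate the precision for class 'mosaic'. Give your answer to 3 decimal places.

Treat 'mosaic' as positive and all other classes as negative.
precision = TP/(TP+FP).
mosaic: TP=64, FP=7+21+5+27=60 → 64/124 = 0.5161

0.516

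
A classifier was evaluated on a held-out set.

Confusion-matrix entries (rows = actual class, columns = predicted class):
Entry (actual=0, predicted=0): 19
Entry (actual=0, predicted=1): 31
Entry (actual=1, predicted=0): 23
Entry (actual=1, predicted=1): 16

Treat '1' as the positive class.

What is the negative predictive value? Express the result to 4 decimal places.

NPV = TN/(TN+FN) = 19/(19+23) = 0.4524

0.4524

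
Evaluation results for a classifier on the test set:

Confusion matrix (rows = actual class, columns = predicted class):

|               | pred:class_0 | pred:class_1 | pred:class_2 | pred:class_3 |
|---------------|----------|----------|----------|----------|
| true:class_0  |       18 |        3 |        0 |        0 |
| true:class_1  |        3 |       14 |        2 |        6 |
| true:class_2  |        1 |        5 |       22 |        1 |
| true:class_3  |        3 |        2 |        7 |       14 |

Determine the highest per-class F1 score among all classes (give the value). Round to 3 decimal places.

0.783

Per-class F1 score (2·TP/(2·TP+FP+FN)):
  class_0: TP=18, FP=3+1+3=7, FN=3+0+0=3 → 36/46 = 0.7826
  class_1: TP=14, FP=3+5+2=10, FN=3+2+6=11 → 28/49 = 0.5714
  class_2: TP=22, FP=0+2+7=9, FN=1+5+1=7 → 44/60 = 0.7333
  class_3: TP=14, FP=0+6+1=7, FN=3+2+7=12 → 28/47 = 0.5957
Highest is class 'class_0' with F1 score = 0.783.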